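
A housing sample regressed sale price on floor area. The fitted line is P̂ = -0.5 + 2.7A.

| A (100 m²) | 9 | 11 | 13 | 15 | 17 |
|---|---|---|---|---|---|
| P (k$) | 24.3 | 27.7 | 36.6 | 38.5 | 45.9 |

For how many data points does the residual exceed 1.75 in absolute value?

1

A=9: P̂ = -0.5 + 2.7·9 = 23.8; e = 24.3 − 23.8 = 0.5
A=11: P̂ = -0.5 + 2.7·11 = 29.2; e = 27.7 − 29.2 = -1.5
A=13: P̂ = -0.5 + 2.7·13 = 34.6; e = 36.6 − 34.6 = 2
A=15: P̂ = -0.5 + 2.7·15 = 40; e = 38.5 − 40 = -1.5
A=17: P̂ = -0.5 + 2.7·17 = 45.4; e = 45.9 − 45.4 = 0.5
|e| > 1.75: A=13 (|e|=2) → 1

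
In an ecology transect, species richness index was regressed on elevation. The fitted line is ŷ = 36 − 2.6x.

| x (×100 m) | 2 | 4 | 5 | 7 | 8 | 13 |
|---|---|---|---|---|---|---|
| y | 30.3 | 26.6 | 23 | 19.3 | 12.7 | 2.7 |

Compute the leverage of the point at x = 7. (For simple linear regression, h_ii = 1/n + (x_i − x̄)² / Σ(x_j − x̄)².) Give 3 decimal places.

x̄ = (2 + 4 + 5 + 7 + 8 + 13)/6 = 6.5
Σ(x − x̄)² = 20.25 + 6.25 + 2.25 + 0.25 + 2.25 + 42.25 = 73.5
h = 1/6 + (0.5)²/73.5 = 0.166667 + 0.00340136 = 0.170

h = 0.170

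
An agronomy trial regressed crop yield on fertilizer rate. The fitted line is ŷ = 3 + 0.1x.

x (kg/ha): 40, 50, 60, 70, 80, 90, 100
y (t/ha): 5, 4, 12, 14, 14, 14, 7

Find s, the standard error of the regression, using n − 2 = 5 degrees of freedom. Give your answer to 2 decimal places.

s = 4.34

x=40: ŷ = 3 + 0.1·40 = 7; r = 5 − 7 = -2
x=50: ŷ = 3 + 0.1·50 = 8; r = 4 − 8 = -4
x=60: ŷ = 3 + 0.1·60 = 9; r = 12 − 9 = 3
x=70: ŷ = 3 + 0.1·70 = 10; r = 14 − 10 = 4
x=80: ŷ = 3 + 0.1·80 = 11; r = 14 − 11 = 3
x=90: ŷ = 3 + 0.1·90 = 12; r = 14 − 12 = 2
x=100: ŷ = 3 + 0.1·100 = 13; r = 7 − 13 = -6
SSE = 4 + 16 + 9 + 16 + 9 + 4 + 36 = 94
s = √(94/5) = √18.8 ≈ 4.34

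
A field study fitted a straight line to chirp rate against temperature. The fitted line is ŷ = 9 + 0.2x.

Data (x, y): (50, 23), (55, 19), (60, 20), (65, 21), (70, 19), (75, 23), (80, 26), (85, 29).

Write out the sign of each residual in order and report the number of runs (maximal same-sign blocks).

x=50: ŷ = 9 + 0.2·50 = 19; e = 23 − 19 = 4
x=55: ŷ = 9 + 0.2·55 = 20; e = 19 − 20 = -1
x=60: ŷ = 9 + 0.2·60 = 21; e = 20 − 21 = -1
x=65: ŷ = 9 + 0.2·65 = 22; e = 21 − 22 = -1
x=70: ŷ = 9 + 0.2·70 = 23; e = 19 − 23 = -4
x=75: ŷ = 9 + 0.2·75 = 24; e = 23 − 24 = -1
x=80: ŷ = 9 + 0.2·80 = 25; e = 26 − 25 = 1
x=85: ŷ = 9 + 0.2·85 = 26; e = 29 − 26 = 3
Signs: + − − − − − + +
Runs: +×1, −×5, +×2 → 3

3 runs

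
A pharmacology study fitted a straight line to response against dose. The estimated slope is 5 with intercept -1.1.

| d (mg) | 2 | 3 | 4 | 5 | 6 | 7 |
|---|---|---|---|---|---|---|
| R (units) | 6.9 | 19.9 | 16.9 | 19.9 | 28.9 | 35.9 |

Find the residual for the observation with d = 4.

ŷ = -1.1 + 5·4 = 18.9
e = 16.9 − 18.9 = -2

e = -2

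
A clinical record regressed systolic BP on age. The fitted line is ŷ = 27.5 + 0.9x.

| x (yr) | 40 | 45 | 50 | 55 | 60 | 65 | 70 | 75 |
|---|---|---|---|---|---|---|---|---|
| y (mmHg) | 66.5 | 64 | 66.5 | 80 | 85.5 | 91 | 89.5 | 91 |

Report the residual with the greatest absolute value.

e = -6

x=40: ŷ = 27.5 + 0.9·40 = 63.5; e = 66.5 − 63.5 = 3
x=45: ŷ = 27.5 + 0.9·45 = 68; e = 64 − 68 = -4
x=50: ŷ = 27.5 + 0.9·50 = 72.5; e = 66.5 − 72.5 = -6
x=55: ŷ = 27.5 + 0.9·55 = 77; e = 80 − 77 = 3
x=60: ŷ = 27.5 + 0.9·60 = 81.5; e = 85.5 − 81.5 = 4
x=65: ŷ = 27.5 + 0.9·65 = 86; e = 91 − 86 = 5
x=70: ŷ = 27.5 + 0.9·70 = 90.5; e = 89.5 − 90.5 = -1
x=75: ŷ = 27.5 + 0.9·75 = 95; e = 91 − 95 = -4
Largest |e| is 6 at x = 50, residual -6.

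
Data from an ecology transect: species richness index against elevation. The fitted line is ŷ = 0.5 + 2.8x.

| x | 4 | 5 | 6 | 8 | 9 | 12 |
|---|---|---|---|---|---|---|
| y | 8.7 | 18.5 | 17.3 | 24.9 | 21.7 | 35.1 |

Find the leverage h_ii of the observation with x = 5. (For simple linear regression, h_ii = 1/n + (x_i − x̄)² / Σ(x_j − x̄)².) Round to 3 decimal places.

x̄ = (4 + 5 + 6 + 8 + 9 + 12)/6 = 7.33333
Σ(x − x̄)² = 11.1111 + 5.44444 + 1.77778 + 0.444444 + 2.77778 + 21.7778 = 43.3333
h = 1/6 + (-2.33333)²/43.3333 = 0.166667 + 0.125641 = 0.292

h = 0.292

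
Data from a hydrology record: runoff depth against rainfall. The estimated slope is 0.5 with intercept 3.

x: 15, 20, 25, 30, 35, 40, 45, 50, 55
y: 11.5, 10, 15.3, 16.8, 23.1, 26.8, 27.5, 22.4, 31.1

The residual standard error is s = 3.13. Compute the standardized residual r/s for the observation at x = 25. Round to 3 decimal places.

-0.064

ŷ = 3 + 0.5·25 = 15.5
r = 15.3 − 15.5 = -0.2
r/s = -0.2 / 3.13 = -0.064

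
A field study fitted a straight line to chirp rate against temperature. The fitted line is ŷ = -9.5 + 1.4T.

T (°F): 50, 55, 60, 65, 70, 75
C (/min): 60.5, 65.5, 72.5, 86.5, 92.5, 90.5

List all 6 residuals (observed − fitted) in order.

0, -2, -2, 5, 4, -5

T=50: ŷ = -9.5 + 1.4·50 = 60.5; r = 60.5 − 60.5 = 0
T=55: ŷ = -9.5 + 1.4·55 = 67.5; r = 65.5 − 67.5 = -2
T=60: ŷ = -9.5 + 1.4·60 = 74.5; r = 72.5 − 74.5 = -2
T=65: ŷ = -9.5 + 1.4·65 = 81.5; r = 86.5 − 81.5 = 5
T=70: ŷ = -9.5 + 1.4·70 = 88.5; r = 92.5 − 88.5 = 4
T=75: ŷ = -9.5 + 1.4·75 = 95.5; r = 90.5 − 95.5 = -5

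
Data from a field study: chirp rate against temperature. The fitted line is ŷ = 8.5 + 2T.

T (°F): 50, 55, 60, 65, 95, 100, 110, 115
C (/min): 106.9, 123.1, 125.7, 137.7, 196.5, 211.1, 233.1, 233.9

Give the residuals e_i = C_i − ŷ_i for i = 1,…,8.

T=50: ŷ = 8.5 + 2·50 = 108.5; e = 106.9 − 108.5 = -1.6
T=55: ŷ = 8.5 + 2·55 = 118.5; e = 123.1 − 118.5 = 4.6
T=60: ŷ = 8.5 + 2·60 = 128.5; e = 125.7 − 128.5 = -2.8
T=65: ŷ = 8.5 + 2·65 = 138.5; e = 137.7 − 138.5 = -0.8
T=95: ŷ = 8.5 + 2·95 = 198.5; e = 196.5 − 198.5 = -2
T=100: ŷ = 8.5 + 2·100 = 208.5; e = 211.1 − 208.5 = 2.6
T=110: ŷ = 8.5 + 2·110 = 228.5; e = 233.1 − 228.5 = 4.6
T=115: ŷ = 8.5 + 2·115 = 238.5; e = 233.9 − 238.5 = -4.6

-1.6, 4.6, -2.8, -0.8, -2, 2.6, 4.6, -4.6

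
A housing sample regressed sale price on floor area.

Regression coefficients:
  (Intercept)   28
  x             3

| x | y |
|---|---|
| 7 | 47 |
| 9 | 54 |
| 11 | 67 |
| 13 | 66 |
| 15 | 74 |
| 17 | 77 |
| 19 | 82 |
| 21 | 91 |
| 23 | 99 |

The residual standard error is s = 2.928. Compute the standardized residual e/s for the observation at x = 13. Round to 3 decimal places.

-0.342

ŷ = 28 + 3·13 = 67
e = 66 − 67 = -1
e/s = -1 / 2.928 = -0.342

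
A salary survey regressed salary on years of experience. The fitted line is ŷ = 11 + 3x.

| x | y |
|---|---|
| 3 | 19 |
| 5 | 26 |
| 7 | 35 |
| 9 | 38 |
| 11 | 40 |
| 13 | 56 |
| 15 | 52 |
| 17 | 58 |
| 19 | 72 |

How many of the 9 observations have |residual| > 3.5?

5

x=3: ŷ = 11 + 3·3 = 20; r = 19 − 20 = -1
x=5: ŷ = 11 + 3·5 = 26; r = 26 − 26 = 0
x=7: ŷ = 11 + 3·7 = 32; r = 35 − 32 = 3
x=9: ŷ = 11 + 3·9 = 38; r = 38 − 38 = 0
x=11: ŷ = 11 + 3·11 = 44; r = 40 − 44 = -4
x=13: ŷ = 11 + 3·13 = 50; r = 56 − 50 = 6
x=15: ŷ = 11 + 3·15 = 56; r = 52 − 56 = -4
x=17: ŷ = 11 + 3·17 = 62; r = 58 − 62 = -4
x=19: ŷ = 11 + 3·19 = 68; r = 72 − 68 = 4
|r| > 3.5: x=11 (|r|=4), x=13 (|r|=6), x=15 (|r|=4), x=17 (|r|=4), x=19 (|r|=4) → 5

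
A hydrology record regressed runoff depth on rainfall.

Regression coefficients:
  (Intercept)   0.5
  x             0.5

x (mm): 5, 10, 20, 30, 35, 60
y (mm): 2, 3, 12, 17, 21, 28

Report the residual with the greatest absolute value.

x=5: ŷ = 0.5 + 0.5·5 = 3; r = 2 − 3 = -1
x=10: ŷ = 0.5 + 0.5·10 = 5.5; r = 3 − 5.5 = -2.5
x=20: ŷ = 0.5 + 0.5·20 = 10.5; r = 12 − 10.5 = 1.5
x=30: ŷ = 0.5 + 0.5·30 = 15.5; r = 17 − 15.5 = 1.5
x=35: ŷ = 0.5 + 0.5·35 = 18; r = 21 − 18 = 3
x=60: ŷ = 0.5 + 0.5·60 = 30.5; r = 28 − 30.5 = -2.5
Largest |r| is 3 at x = 35, residual 3.

r = 3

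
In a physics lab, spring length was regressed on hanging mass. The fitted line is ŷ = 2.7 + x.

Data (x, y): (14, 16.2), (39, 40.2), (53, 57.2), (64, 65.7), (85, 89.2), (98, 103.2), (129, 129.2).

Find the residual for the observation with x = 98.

e = 2.5

ŷ = 2.7 + 98 = 100.7
e = 103.2 − 100.7 = 2.5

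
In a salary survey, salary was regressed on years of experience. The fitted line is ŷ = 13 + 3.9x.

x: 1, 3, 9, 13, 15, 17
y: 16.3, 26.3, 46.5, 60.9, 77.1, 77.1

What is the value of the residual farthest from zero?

x=1: ŷ = 13 + 3.9·1 = 16.9; e = 16.3 − 16.9 = -0.6
x=3: ŷ = 13 + 3.9·3 = 24.7; e = 26.3 − 24.7 = 1.6
x=9: ŷ = 13 + 3.9·9 = 48.1; e = 46.5 − 48.1 = -1.6
x=13: ŷ = 13 + 3.9·13 = 63.7; e = 60.9 − 63.7 = -2.8
x=15: ŷ = 13 + 3.9·15 = 71.5; e = 77.1 − 71.5 = 5.6
x=17: ŷ = 13 + 3.9·17 = 79.3; e = 77.1 − 79.3 = -2.2
Largest |e| is 5.6 at x = 15, residual 5.6.

e = 5.6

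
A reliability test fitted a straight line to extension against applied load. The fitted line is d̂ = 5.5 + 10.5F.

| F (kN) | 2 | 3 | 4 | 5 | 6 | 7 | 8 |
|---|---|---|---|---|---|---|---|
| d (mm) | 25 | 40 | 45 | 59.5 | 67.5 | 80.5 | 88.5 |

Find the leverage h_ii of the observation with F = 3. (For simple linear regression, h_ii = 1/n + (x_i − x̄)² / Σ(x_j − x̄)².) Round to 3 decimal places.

h = 0.286

F̄ = (2 + 3 + 4 + 5 + 6 + 7 + 8)/7 = 5
Σ(F − F̄)² = 9 + 4 + 1 + 0 + 1 + 4 + 9 = 28
h = 1/7 + (-2)²/28 = 0.142857 + 0.142857 = 0.286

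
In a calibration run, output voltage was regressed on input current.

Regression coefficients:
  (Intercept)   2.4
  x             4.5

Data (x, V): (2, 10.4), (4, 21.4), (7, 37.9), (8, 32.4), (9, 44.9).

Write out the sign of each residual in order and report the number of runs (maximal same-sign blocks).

4 runs

x=2: V̂ = 2.4 + 4.5·2 = 11.4; e = 10.4 − 11.4 = -1
x=4: V̂ = 2.4 + 4.5·4 = 20.4; e = 21.4 − 20.4 = 1
x=7: V̂ = 2.4 + 4.5·7 = 33.9; e = 37.9 − 33.9 = 4
x=8: V̂ = 2.4 + 4.5·8 = 38.4; e = 32.4 − 38.4 = -6
x=9: V̂ = 2.4 + 4.5·9 = 42.9; e = 44.9 − 42.9 = 2
Signs: − + + − +
Runs: −×1, +×2, −×1, +×1 → 4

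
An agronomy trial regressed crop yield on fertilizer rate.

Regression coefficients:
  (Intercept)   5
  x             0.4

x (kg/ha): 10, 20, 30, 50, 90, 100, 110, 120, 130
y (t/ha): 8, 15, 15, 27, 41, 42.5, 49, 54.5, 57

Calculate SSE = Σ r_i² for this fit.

SSE = 21.5

x=10: ŷ = 5 + 0.4·10 = 9; r = 8 − 9 = -1
x=20: ŷ = 5 + 0.4·20 = 13; r = 15 − 13 = 2
x=30: ŷ = 5 + 0.4·30 = 17; r = 15 − 17 = -2
x=50: ŷ = 5 + 0.4·50 = 25; r = 27 − 25 = 2
x=90: ŷ = 5 + 0.4·90 = 41; r = 41 − 41 = 0
x=100: ŷ = 5 + 0.4·100 = 45; r = 42.5 − 45 = -2.5
x=110: ŷ = 5 + 0.4·110 = 49; r = 49 − 49 = 0
x=120: ŷ = 5 + 0.4·120 = 53; r = 54.5 − 53 = 1.5
x=130: ŷ = 5 + 0.4·130 = 57; r = 57 − 57 = 0
SSE = 1 + 4 + 4 + 4 + 0 + 6.25 + 0 + 2.25 + 0 = 21.5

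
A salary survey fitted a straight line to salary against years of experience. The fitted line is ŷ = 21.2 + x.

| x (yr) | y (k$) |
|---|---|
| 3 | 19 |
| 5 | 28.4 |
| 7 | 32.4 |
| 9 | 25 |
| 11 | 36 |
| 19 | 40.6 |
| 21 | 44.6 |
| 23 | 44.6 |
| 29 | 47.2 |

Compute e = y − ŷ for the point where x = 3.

e = -5.2

ŷ = 21.2 + 3 = 24.2
e = 19 − 24.2 = -5.2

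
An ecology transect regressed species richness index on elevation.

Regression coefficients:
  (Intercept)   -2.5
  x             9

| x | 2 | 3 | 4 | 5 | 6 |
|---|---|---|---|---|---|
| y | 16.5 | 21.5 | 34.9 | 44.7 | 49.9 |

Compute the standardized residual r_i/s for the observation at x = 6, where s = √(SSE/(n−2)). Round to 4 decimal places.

-0.6298

x=2: ŷ = -2.5 + 9·2 = 15.5; r = 16.5 − 15.5 = 1
x=3: ŷ = -2.5 + 9·3 = 24.5; r = 21.5 − 24.5 = -3
x=4: ŷ = -2.5 + 9·4 = 33.5; r = 34.9 − 33.5 = 1.4
x=5: ŷ = -2.5 + 9·5 = 42.5; r = 44.7 − 42.5 = 2.2
x=6: ŷ = -2.5 + 9·6 = 51.5; r = 49.9 − 51.5 = -1.6
SSE = 1 + 9 + 1.96 + 4.84 + 2.56 = 19.36
s = √(19.36/3) = 2.54034
r/s = -1.6 / 2.54034 = -0.6298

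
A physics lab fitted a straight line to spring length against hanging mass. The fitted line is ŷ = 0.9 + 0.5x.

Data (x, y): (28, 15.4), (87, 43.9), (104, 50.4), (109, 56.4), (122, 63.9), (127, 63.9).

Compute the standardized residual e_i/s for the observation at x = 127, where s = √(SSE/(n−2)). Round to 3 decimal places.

x=28: ŷ = 0.9 + 0.5·28 = 14.9; e = 15.4 − 14.9 = 0.5
x=87: ŷ = 0.9 + 0.5·87 = 44.4; e = 43.9 − 44.4 = -0.5
x=104: ŷ = 0.9 + 0.5·104 = 52.9; e = 50.4 − 52.9 = -2.5
x=109: ŷ = 0.9 + 0.5·109 = 55.4; e = 56.4 − 55.4 = 1
x=122: ŷ = 0.9 + 0.5·122 = 61.9; e = 63.9 − 61.9 = 2
x=127: ŷ = 0.9 + 0.5·127 = 64.4; e = 63.9 − 64.4 = -0.5
SSE = 0.25 + 0.25 + 6.25 + 1 + 4 + 0.25 = 12
s = √(12/4) = 1.73205
e/s = -0.5 / 1.73205 = -0.289

-0.289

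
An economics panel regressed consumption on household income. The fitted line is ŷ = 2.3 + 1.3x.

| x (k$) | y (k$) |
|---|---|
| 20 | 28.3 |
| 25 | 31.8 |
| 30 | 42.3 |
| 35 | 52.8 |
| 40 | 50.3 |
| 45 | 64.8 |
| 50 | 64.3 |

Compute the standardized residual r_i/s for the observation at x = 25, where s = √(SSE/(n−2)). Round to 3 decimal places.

x=20: ŷ = 2.3 + 1.3·20 = 28.3; r = 28.3 − 28.3 = 0
x=25: ŷ = 2.3 + 1.3·25 = 34.8; r = 31.8 − 34.8 = -3
x=30: ŷ = 2.3 + 1.3·30 = 41.3; r = 42.3 − 41.3 = 1
x=35: ŷ = 2.3 + 1.3·35 = 47.8; r = 52.8 − 47.8 = 5
x=40: ŷ = 2.3 + 1.3·40 = 54.3; r = 50.3 − 54.3 = -4
x=45: ŷ = 2.3 + 1.3·45 = 60.8; r = 64.8 − 60.8 = 4
x=50: ŷ = 2.3 + 1.3·50 = 67.3; r = 64.3 − 67.3 = -3
SSE = 0 + 9 + 1 + 25 + 16 + 16 + 9 = 76
s = √(76/5) = 3.89872
r/s = -3 / 3.89872 = -0.769

-0.769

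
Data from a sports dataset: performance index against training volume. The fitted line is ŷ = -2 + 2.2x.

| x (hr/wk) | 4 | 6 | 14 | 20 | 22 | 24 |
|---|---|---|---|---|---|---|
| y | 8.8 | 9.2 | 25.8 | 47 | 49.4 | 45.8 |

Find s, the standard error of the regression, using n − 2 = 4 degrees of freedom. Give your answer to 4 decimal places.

s = 4.3589

x=4: ŷ = -2 + 2.2·4 = 6.8; r = 8.8 − 6.8 = 2
x=6: ŷ = -2 + 2.2·6 = 11.2; r = 9.2 − 11.2 = -2
x=14: ŷ = -2 + 2.2·14 = 28.8; r = 25.8 − 28.8 = -3
x=20: ŷ = -2 + 2.2·20 = 42; r = 47 − 42 = 5
x=22: ŷ = -2 + 2.2·22 = 46.4; r = 49.4 − 46.4 = 3
x=24: ŷ = -2 + 2.2·24 = 50.8; r = 45.8 − 50.8 = -5
SSE = 4 + 4 + 9 + 25 + 9 + 25 = 76
s = √(76/4) = √19 ≈ 4.3589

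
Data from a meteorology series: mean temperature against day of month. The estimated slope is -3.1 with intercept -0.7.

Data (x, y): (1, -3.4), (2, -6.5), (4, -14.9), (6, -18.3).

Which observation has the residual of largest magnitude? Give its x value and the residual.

x = 4, r = -1.8

x=1: ŷ = -0.7 − 3.1·1 = -3.8; r = -3.4 − (-3.8) = 0.4
x=2: ŷ = -0.7 − 3.1·2 = -6.9; r = -6.5 − (-6.9) = 0.4
x=4: ŷ = -0.7 − 3.1·4 = -13.1; r = -14.9 − (-13.1) = -1.8
x=6: ŷ = -0.7 − 3.1·6 = -19.3; r = -18.3 − (-19.3) = 1
Largest |r| is 1.8 at x = 4, residual -1.8.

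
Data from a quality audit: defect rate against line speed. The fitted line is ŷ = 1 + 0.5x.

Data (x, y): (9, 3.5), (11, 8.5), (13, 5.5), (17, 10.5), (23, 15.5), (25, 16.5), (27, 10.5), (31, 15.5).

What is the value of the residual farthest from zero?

x=9: ŷ = 1 + 0.5·9 = 5.5; r = 3.5 − 5.5 = -2
x=11: ŷ = 1 + 0.5·11 = 6.5; r = 8.5 − 6.5 = 2
x=13: ŷ = 1 + 0.5·13 = 7.5; r = 5.5 − 7.5 = -2
x=17: ŷ = 1 + 0.5·17 = 9.5; r = 10.5 − 9.5 = 1
x=23: ŷ = 1 + 0.5·23 = 12.5; r = 15.5 − 12.5 = 3
x=25: ŷ = 1 + 0.5·25 = 13.5; r = 16.5 − 13.5 = 3
x=27: ŷ = 1 + 0.5·27 = 14.5; r = 10.5 − 14.5 = -4
x=31: ŷ = 1 + 0.5·31 = 16.5; r = 15.5 − 16.5 = -1
Largest |r| is 4 at x = 27, residual -4.

r = -4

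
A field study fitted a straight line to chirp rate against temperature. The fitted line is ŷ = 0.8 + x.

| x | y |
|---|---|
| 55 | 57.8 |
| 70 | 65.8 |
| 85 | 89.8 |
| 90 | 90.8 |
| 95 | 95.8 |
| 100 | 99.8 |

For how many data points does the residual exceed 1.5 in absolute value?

3

x=55: ŷ = 0.8 + 55 = 55.8; e = 57.8 − 55.8 = 2
x=70: ŷ = 0.8 + 70 = 70.8; e = 65.8 − 70.8 = -5
x=85: ŷ = 0.8 + 85 = 85.8; e = 89.8 − 85.8 = 4
x=90: ŷ = 0.8 + 90 = 90.8; e = 90.8 − 90.8 = 0
x=95: ŷ = 0.8 + 95 = 95.8; e = 95.8 − 95.8 = 0
x=100: ŷ = 0.8 + 100 = 100.8; e = 99.8 − 100.8 = -1
|e| > 1.5: x=55 (|e|=2), x=70 (|e|=5), x=85 (|e|=4) → 3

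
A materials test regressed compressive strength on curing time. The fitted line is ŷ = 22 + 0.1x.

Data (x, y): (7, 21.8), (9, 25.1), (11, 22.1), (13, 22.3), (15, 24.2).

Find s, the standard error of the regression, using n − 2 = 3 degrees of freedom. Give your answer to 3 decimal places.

x=7: ŷ = 22 + 0.1·7 = 22.7; r = 21.8 − 22.7 = -0.9
x=9: ŷ = 22 + 0.1·9 = 22.9; r = 25.1 − 22.9 = 2.2
x=11: ŷ = 22 + 0.1·11 = 23.1; r = 22.1 − 23.1 = -1
x=13: ŷ = 22 + 0.1·13 = 23.3; r = 22.3 − 23.3 = -1
x=15: ŷ = 22 + 0.1·15 = 23.5; r = 24.2 − 23.5 = 0.7
SSE = 0.81 + 4.84 + 1 + 1 + 0.49 = 8.14
s = √(8.14/3) = √2.71333 ≈ 1.647

s = 1.647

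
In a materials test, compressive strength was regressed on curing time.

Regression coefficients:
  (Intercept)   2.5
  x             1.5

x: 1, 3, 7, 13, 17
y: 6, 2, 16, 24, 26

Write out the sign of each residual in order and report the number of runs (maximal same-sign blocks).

4 runs

x=1: ŷ = 2.5 + 1.5·1 = 4; e = 6 − 4 = 2
x=3: ŷ = 2.5 + 1.5·3 = 7; e = 2 − 7 = -5
x=7: ŷ = 2.5 + 1.5·7 = 13; e = 16 − 13 = 3
x=13: ŷ = 2.5 + 1.5·13 = 22; e = 24 − 22 = 2
x=17: ŷ = 2.5 + 1.5·17 = 28; e = 26 − 28 = -2
Signs: + − + + −
Runs: +×1, −×1, +×2, −×1 → 4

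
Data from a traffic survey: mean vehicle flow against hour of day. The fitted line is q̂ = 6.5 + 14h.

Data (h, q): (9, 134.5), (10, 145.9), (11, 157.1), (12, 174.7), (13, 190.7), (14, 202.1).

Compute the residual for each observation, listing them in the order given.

h=9: q̂ = 6.5 + 14·9 = 132.5; e = 134.5 − 132.5 = 2
h=10: q̂ = 6.5 + 14·10 = 146.5; e = 145.9 − 146.5 = -0.6
h=11: q̂ = 6.5 + 14·11 = 160.5; e = 157.1 − 160.5 = -3.4
h=12: q̂ = 6.5 + 14·12 = 174.5; e = 174.7 − 174.5 = 0.2
h=13: q̂ = 6.5 + 14·13 = 188.5; e = 190.7 − 188.5 = 2.2
h=14: q̂ = 6.5 + 14·14 = 202.5; e = 202.1 − 202.5 = -0.4

2, -0.6, -3.4, 0.2, 2.2, -0.4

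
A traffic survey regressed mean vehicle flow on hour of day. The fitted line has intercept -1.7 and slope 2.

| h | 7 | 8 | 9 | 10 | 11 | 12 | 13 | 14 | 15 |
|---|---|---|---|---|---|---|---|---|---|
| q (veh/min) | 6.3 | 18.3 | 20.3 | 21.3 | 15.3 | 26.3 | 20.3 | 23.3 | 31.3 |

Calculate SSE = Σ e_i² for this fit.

SSE = 152

h=7: q̂ = -1.7 + 2·7 = 12.3; e = 6.3 − 12.3 = -6
h=8: q̂ = -1.7 + 2·8 = 14.3; e = 18.3 − 14.3 = 4
h=9: q̂ = -1.7 + 2·9 = 16.3; e = 20.3 − 16.3 = 4
h=10: q̂ = -1.7 + 2·10 = 18.3; e = 21.3 − 18.3 = 3
h=11: q̂ = -1.7 + 2·11 = 20.3; e = 15.3 − 20.3 = -5
h=12: q̂ = -1.7 + 2·12 = 22.3; e = 26.3 − 22.3 = 4
h=13: q̂ = -1.7 + 2·13 = 24.3; e = 20.3 − 24.3 = -4
h=14: q̂ = -1.7 + 2·14 = 26.3; e = 23.3 − 26.3 = -3
h=15: q̂ = -1.7 + 2·15 = 28.3; e = 31.3 − 28.3 = 3
SSE = 36 + 16 + 16 + 9 + 25 + 16 + 16 + 9 + 9 = 152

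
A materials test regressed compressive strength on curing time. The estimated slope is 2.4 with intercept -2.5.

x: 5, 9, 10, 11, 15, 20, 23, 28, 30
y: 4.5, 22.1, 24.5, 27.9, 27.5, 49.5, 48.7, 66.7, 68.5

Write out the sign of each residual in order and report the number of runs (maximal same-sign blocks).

x=5: ŷ = -2.5 + 2.4·5 = 9.5; e = 4.5 − 9.5 = -5
x=9: ŷ = -2.5 + 2.4·9 = 19.1; e = 22.1 − 19.1 = 3
x=10: ŷ = -2.5 + 2.4·10 = 21.5; e = 24.5 − 21.5 = 3
x=11: ŷ = -2.5 + 2.4·11 = 23.9; e = 27.9 − 23.9 = 4
x=15: ŷ = -2.5 + 2.4·15 = 33.5; e = 27.5 − 33.5 = -6
x=20: ŷ = -2.5 + 2.4·20 = 45.5; e = 49.5 − 45.5 = 4
x=23: ŷ = -2.5 + 2.4·23 = 52.7; e = 48.7 − 52.7 = -4
x=28: ŷ = -2.5 + 2.4·28 = 64.7; e = 66.7 − 64.7 = 2
x=30: ŷ = -2.5 + 2.4·30 = 69.5; e = 68.5 − 69.5 = -1
Signs: − + + + − + − + −
Runs: −×1, +×3, −×1, +×1, −×1, +×1, −×1 → 7

7 runs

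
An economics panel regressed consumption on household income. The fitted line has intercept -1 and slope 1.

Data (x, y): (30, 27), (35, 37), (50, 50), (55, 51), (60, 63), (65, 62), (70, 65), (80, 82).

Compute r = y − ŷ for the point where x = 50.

ŷ = -1 + 50 = 49
r = 50 − 49 = 1

r = 1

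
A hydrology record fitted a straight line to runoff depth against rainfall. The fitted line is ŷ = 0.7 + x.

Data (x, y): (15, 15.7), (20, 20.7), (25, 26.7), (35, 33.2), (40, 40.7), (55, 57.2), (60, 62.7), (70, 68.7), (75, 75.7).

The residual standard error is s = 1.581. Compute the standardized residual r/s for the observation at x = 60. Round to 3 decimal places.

ŷ = 0.7 + 60 = 60.7
r = 62.7 − 60.7 = 2
r/s = 2 / 1.581 = 1.265

1.265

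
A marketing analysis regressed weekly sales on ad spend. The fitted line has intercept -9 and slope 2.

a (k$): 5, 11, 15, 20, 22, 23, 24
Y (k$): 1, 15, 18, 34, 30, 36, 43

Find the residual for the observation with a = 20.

ŷ = -9 + 2·20 = 31
e = 34 − 31 = 3

e = 3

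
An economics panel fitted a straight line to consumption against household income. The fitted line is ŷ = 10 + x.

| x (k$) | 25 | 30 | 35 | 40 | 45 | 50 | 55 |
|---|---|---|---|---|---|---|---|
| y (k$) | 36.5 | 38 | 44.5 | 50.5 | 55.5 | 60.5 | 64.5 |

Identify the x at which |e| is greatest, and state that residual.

x = 30, e = -2

x=25: ŷ = 10 + 25 = 35; e = 36.5 − 35 = 1.5
x=30: ŷ = 10 + 30 = 40; e = 38 − 40 = -2
x=35: ŷ = 10 + 35 = 45; e = 44.5 − 45 = -0.5
x=40: ŷ = 10 + 40 = 50; e = 50.5 − 50 = 0.5
x=45: ŷ = 10 + 45 = 55; e = 55.5 − 55 = 0.5
x=50: ŷ = 10 + 50 = 60; e = 60.5 − 60 = 0.5
x=55: ŷ = 10 + 55 = 65; e = 64.5 − 65 = -0.5
Largest |e| is 2 at x = 30, residual -2.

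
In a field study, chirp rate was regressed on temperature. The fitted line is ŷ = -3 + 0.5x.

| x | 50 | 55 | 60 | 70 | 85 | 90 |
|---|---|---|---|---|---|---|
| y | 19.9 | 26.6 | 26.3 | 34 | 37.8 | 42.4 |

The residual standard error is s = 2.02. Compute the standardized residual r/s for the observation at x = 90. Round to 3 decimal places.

ŷ = -3 + 0.5·90 = 42
r = 42.4 − 42 = 0.4
r/s = 0.4 / 2.02 = 0.198

0.198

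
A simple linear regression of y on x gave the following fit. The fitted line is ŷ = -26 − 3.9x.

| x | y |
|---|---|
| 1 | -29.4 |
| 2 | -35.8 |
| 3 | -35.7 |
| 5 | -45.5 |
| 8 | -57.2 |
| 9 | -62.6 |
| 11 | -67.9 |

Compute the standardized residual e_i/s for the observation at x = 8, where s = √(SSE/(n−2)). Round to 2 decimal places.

0.00

x=1: ŷ = -26 − 3.9·1 = -29.9; e = -29.4 − (-29.9) = 0.5
x=2: ŷ = -26 − 3.9·2 = -33.8; e = -35.8 − (-33.8) = -2
x=3: ŷ = -26 − 3.9·3 = -37.7; e = -35.7 − (-37.7) = 2
x=5: ŷ = -26 − 3.9·5 = -45.5; e = -45.5 − (-45.5) = 0
x=8: ŷ = -26 − 3.9·8 = -57.2; e = -57.2 − (-57.2) = 0
x=9: ŷ = -26 − 3.9·9 = -61.1; e = -62.6 − (-61.1) = -1.5
x=11: ŷ = -26 − 3.9·11 = -68.9; e = -67.9 − (-68.9) = 1
SSE = 0.25 + 4 + 4 + 0 + 0 + 2.25 + 1 = 11.5
s = √(11.5/5) = 1.51658
e/s = 0 / 1.51658 = 0.00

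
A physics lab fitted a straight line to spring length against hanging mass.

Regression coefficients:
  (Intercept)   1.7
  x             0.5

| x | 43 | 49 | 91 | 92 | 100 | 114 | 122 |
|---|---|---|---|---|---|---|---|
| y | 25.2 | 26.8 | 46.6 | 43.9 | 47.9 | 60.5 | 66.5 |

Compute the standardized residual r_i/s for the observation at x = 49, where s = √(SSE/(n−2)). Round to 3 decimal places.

x=43: ŷ = 1.7 + 0.5·43 = 23.2; r = 25.2 − 23.2 = 2
x=49: ŷ = 1.7 + 0.5·49 = 26.2; r = 26.8 − 26.2 = 0.6
x=91: ŷ = 1.7 + 0.5·91 = 47.2; r = 46.6 − 47.2 = -0.6
x=92: ŷ = 1.7 + 0.5·92 = 47.7; r = 43.9 − 47.7 = -3.8
x=100: ŷ = 1.7 + 0.5·100 = 51.7; r = 47.9 − 51.7 = -3.8
x=114: ŷ = 1.7 + 0.5·114 = 58.7; r = 60.5 − 58.7 = 1.8
x=122: ŷ = 1.7 + 0.5·122 = 62.7; r = 66.5 − 62.7 = 3.8
SSE = 4 + 0.36 + 0.36 + 14.44 + 14.44 + 3.24 + 14.44 = 51.28
s = √(51.28/5) = 3.2025
r/s = 0.6 / 3.2025 = 0.187

0.187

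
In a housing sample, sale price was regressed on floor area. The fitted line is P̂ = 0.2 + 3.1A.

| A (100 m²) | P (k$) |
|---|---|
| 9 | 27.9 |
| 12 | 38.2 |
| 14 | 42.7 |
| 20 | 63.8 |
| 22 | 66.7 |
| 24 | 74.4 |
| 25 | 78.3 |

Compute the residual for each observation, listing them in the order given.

A=9: P̂ = 0.2 + 3.1·9 = 28.1; r = 27.9 − 28.1 = -0.2
A=12: P̂ = 0.2 + 3.1·12 = 37.4; r = 38.2 − 37.4 = 0.8
A=14: P̂ = 0.2 + 3.1·14 = 43.6; r = 42.7 − 43.6 = -0.9
A=20: P̂ = 0.2 + 3.1·20 = 62.2; r = 63.8 − 62.2 = 1.6
A=22: P̂ = 0.2 + 3.1·22 = 68.4; r = 66.7 − 68.4 = -1.7
A=24: P̂ = 0.2 + 3.1·24 = 74.6; r = 74.4 − 74.6 = -0.2
A=25: P̂ = 0.2 + 3.1·25 = 77.7; r = 78.3 − 77.7 = 0.6

-0.2, 0.8, -0.9, 1.6, -1.7, -0.2, 0.6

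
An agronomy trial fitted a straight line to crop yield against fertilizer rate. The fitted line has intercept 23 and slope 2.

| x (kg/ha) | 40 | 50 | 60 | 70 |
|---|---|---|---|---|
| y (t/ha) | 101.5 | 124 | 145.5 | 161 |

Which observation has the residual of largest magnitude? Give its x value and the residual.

x=40: ŷ = 23 + 2·40 = 103; r = 101.5 − 103 = -1.5
x=50: ŷ = 23 + 2·50 = 123; r = 124 − 123 = 1
x=60: ŷ = 23 + 2·60 = 143; r = 145.5 − 143 = 2.5
x=70: ŷ = 23 + 2·70 = 163; r = 161 − 163 = -2
Largest |r| is 2.5 at x = 60, residual 2.5.

x = 60, r = 2.5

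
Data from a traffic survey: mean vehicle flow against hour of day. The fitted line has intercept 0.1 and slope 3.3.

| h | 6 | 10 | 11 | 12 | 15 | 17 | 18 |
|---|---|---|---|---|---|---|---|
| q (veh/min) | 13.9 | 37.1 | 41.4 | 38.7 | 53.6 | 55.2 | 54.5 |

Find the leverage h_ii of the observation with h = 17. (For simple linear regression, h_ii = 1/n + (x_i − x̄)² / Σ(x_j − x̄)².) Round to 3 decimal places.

h = 0.314

h̄ = (6 + 10 + 11 + 12 + 15 + 17 + 18)/7 = 12.7143
Σ(h − h̄)² = 45.0816 + 7.36735 + 2.93878 + 0.510204 + 5.22449 + 18.3673 + 27.9388 = 107.429
h = 1/7 + (4.28571)²/107.429 = 0.142857 + 0.170973 = 0.314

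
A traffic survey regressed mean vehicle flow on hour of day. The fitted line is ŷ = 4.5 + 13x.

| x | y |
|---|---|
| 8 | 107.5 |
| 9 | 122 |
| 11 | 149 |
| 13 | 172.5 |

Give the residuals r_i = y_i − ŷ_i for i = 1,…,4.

-1, 0.5, 1.5, -1

x=8: ŷ = 4.5 + 13·8 = 108.5; r = 107.5 − 108.5 = -1
x=9: ŷ = 4.5 + 13·9 = 121.5; r = 122 − 121.5 = 0.5
x=11: ŷ = 4.5 + 13·11 = 147.5; r = 149 − 147.5 = 1.5
x=13: ŷ = 4.5 + 13·13 = 173.5; r = 172.5 − 173.5 = -1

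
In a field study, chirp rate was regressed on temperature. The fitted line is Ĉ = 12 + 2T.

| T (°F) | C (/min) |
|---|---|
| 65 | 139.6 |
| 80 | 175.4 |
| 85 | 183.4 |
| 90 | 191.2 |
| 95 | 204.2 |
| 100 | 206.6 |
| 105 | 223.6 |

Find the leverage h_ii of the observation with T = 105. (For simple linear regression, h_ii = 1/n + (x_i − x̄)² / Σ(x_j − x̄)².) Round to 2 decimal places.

T̄ = (65 + 80 + 85 + 90 + 95 + 100 + 105)/7 = 88.5714
Σ(T − T̄)² = 555.612 + 73.4694 + 12.7551 + 2.04082 + 41.3265 + 130.612 + 269.898 = 1085.71
h = 1/7 + (16.4286)²/1085.71 = 0.142857 + 0.24859 = 0.39

h = 0.39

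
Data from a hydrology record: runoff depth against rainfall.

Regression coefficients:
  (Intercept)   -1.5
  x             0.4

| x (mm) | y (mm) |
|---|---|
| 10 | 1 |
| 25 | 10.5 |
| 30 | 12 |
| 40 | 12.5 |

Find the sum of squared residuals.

SSE = 12.5

x=10: ŷ = -1.5 + 0.4·10 = 2.5; e = 1 − 2.5 = -1.5
x=25: ŷ = -1.5 + 0.4·25 = 8.5; e = 10.5 − 8.5 = 2
x=30: ŷ = -1.5 + 0.4·30 = 10.5; e = 12 − 10.5 = 1.5
x=40: ŷ = -1.5 + 0.4·40 = 14.5; e = 12.5 − 14.5 = -2
SSE = 2.25 + 4 + 2.25 + 4 = 12.5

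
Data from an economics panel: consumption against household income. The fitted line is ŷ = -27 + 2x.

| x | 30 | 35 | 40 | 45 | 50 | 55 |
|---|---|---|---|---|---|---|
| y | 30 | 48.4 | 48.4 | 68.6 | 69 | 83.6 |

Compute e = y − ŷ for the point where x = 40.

e = -4.6

ŷ = -27 + 2·40 = 53
e = 48.4 − 53 = -4.6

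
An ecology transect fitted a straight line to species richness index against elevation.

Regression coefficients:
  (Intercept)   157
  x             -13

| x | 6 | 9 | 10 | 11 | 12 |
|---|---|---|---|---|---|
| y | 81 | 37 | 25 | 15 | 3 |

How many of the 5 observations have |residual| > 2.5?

x=6: ŷ = 157 − 13·6 = 79; e = 81 − 79 = 2
x=9: ŷ = 157 − 13·9 = 40; e = 37 − 40 = -3
x=10: ŷ = 157 − 13·10 = 27; e = 25 − 27 = -2
x=11: ŷ = 157 − 13·11 = 14; e = 15 − 14 = 1
x=12: ŷ = 157 − 13·12 = 1; e = 3 − 1 = 2
|e| > 2.5: x=9 (|e|=3) → 1

1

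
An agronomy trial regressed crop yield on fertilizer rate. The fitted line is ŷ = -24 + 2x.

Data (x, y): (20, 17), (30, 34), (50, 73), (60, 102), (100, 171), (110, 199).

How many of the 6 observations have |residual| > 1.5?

x=20: ŷ = -24 + 2·20 = 16; e = 17 − 16 = 1
x=30: ŷ = -24 + 2·30 = 36; e = 34 − 36 = -2
x=50: ŷ = -24 + 2·50 = 76; e = 73 − 76 = -3
x=60: ŷ = -24 + 2·60 = 96; e = 102 − 96 = 6
x=100: ŷ = -24 + 2·100 = 176; e = 171 − 176 = -5
x=110: ŷ = -24 + 2·110 = 196; e = 199 − 196 = 3
|e| > 1.5: x=30 (|e|=2), x=50 (|e|=3), x=60 (|e|=6), x=100 (|e|=5), x=110 (|e|=3) → 5

5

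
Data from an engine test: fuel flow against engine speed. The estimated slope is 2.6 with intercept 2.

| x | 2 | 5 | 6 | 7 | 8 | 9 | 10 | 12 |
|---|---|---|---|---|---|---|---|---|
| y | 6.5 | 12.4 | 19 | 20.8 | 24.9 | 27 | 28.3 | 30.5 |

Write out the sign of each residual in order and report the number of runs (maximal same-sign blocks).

3 runs

x=2: ŷ = 2 + 2.6·2 = 7.2; e = 6.5 − 7.2 = -0.7
x=5: ŷ = 2 + 2.6·5 = 15; e = 12.4 − 15 = -2.6
x=6: ŷ = 2 + 2.6·6 = 17.6; e = 19 − 17.6 = 1.4
x=7: ŷ = 2 + 2.6·7 = 20.2; e = 20.8 − 20.2 = 0.6
x=8: ŷ = 2 + 2.6·8 = 22.8; e = 24.9 − 22.8 = 2.1
x=9: ŷ = 2 + 2.6·9 = 25.4; e = 27 − 25.4 = 1.6
x=10: ŷ = 2 + 2.6·10 = 28; e = 28.3 − 28 = 0.3
x=12: ŷ = 2 + 2.6·12 = 33.2; e = 30.5 − 33.2 = -2.7
Signs: − − + + + + + −
Runs: −×2, +×5, −×1 → 3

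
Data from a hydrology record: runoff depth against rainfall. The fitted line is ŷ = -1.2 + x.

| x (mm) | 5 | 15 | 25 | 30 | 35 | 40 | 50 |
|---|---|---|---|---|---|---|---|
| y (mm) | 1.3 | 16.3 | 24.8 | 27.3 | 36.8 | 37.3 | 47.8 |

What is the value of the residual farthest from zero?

r = 3

x=5: ŷ = -1.2 + 5 = 3.8; r = 1.3 − 3.8 = -2.5
x=15: ŷ = -1.2 + 15 = 13.8; r = 16.3 − 13.8 = 2.5
x=25: ŷ = -1.2 + 25 = 23.8; r = 24.8 − 23.8 = 1
x=30: ŷ = -1.2 + 30 = 28.8; r = 27.3 − 28.8 = -1.5
x=35: ŷ = -1.2 + 35 = 33.8; r = 36.8 − 33.8 = 3
x=40: ŷ = -1.2 + 40 = 38.8; r = 37.3 − 38.8 = -1.5
x=50: ŷ = -1.2 + 50 = 48.8; r = 47.8 − 48.8 = -1
Largest |r| is 3 at x = 35, residual 3.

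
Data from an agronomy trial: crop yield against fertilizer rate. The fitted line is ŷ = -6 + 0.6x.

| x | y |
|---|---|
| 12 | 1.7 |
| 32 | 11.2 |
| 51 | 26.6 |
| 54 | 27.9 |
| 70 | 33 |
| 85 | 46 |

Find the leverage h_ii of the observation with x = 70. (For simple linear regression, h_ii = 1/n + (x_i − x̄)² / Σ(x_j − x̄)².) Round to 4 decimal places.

x̄ = (12 + 32 + 51 + 54 + 70 + 85)/6 = 50.6667
Σ(x − x̄)² = 1495.11 + 348.444 + 0.111111 + 11.1111 + 373.778 + 1178.78 = 3407.33
h = 1/6 + (19.3333)²/3407.33 = 0.166667 + 0.109698 = 0.2764

h = 0.2764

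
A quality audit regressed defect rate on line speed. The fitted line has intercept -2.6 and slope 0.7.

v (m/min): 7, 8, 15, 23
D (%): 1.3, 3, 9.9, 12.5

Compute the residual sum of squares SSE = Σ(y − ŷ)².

SSE = 6

v=7: D̂ = -2.6 + 0.7·7 = 2.3; e = 1.3 − 2.3 = -1
v=8: D̂ = -2.6 + 0.7·8 = 3; e = 3 − 3 = 0
v=15: D̂ = -2.6 + 0.7·15 = 7.9; e = 9.9 − 7.9 = 2
v=23: D̂ = -2.6 + 0.7·23 = 13.5; e = 12.5 − 13.5 = -1
SSE = 1 + 0 + 4 + 1 = 6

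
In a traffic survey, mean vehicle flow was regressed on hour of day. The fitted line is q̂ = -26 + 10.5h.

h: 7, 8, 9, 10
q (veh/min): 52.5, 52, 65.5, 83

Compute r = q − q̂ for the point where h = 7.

r = 5

q̂ = -26 + 10.5·7 = 47.5
r = 52.5 − 47.5 = 5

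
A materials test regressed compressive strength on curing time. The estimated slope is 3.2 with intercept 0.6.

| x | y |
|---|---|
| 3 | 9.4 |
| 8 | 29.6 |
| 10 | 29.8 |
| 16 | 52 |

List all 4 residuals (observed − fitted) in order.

-0.8, 3.4, -2.8, 0.2

x=3: ŷ = 0.6 + 3.2·3 = 10.2; r = 9.4 − 10.2 = -0.8
x=8: ŷ = 0.6 + 3.2·8 = 26.2; r = 29.6 − 26.2 = 3.4
x=10: ŷ = 0.6 + 3.2·10 = 32.6; r = 29.8 − 32.6 = -2.8
x=16: ŷ = 0.6 + 3.2·16 = 51.8; r = 52 − 51.8 = 0.2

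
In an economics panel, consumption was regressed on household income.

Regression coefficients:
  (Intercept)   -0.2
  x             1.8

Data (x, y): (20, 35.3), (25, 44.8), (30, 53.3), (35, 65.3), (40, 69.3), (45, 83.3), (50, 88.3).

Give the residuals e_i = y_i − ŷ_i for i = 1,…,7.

x=20: ŷ = -0.2 + 1.8·20 = 35.8; e = 35.3 − 35.8 = -0.5
x=25: ŷ = -0.2 + 1.8·25 = 44.8; e = 44.8 − 44.8 = 0
x=30: ŷ = -0.2 + 1.8·30 = 53.8; e = 53.3 − 53.8 = -0.5
x=35: ŷ = -0.2 + 1.8·35 = 62.8; e = 65.3 − 62.8 = 2.5
x=40: ŷ = -0.2 + 1.8·40 = 71.8; e = 69.3 − 71.8 = -2.5
x=45: ŷ = -0.2 + 1.8·45 = 80.8; e = 83.3 − 80.8 = 2.5
x=50: ŷ = -0.2 + 1.8·50 = 89.8; e = 88.3 − 89.8 = -1.5

-0.5, 0, -0.5, 2.5, -2.5, 2.5, -1.5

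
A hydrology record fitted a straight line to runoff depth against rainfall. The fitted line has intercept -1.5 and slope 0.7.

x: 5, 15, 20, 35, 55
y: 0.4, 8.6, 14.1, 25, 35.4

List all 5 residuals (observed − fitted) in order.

-1.6, -0.4, 1.6, 2, -1.6

x=5: ŷ = -1.5 + 0.7·5 = 2; r = 0.4 − 2 = -1.6
x=15: ŷ = -1.5 + 0.7·15 = 9; r = 8.6 − 9 = -0.4
x=20: ŷ = -1.5 + 0.7·20 = 12.5; r = 14.1 − 12.5 = 1.6
x=35: ŷ = -1.5 + 0.7·35 = 23; r = 25 − 23 = 2
x=55: ŷ = -1.5 + 0.7·55 = 37; r = 35.4 − 37 = -1.6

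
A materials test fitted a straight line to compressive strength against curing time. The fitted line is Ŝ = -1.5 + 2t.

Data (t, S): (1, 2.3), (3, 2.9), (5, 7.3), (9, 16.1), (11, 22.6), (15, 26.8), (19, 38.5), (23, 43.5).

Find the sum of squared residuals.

t=1: Ŝ = -1.5 + 2·1 = 0.5; e = 2.3 − 0.5 = 1.8
t=3: Ŝ = -1.5 + 2·3 = 4.5; e = 2.9 − 4.5 = -1.6
t=5: Ŝ = -1.5 + 2·5 = 8.5; e = 7.3 − 8.5 = -1.2
t=9: Ŝ = -1.5 + 2·9 = 16.5; e = 16.1 − 16.5 = -0.4
t=11: Ŝ = -1.5 + 2·11 = 20.5; e = 22.6 − 20.5 = 2.1
t=15: Ŝ = -1.5 + 2·15 = 28.5; e = 26.8 − 28.5 = -1.7
t=19: Ŝ = -1.5 + 2·19 = 36.5; e = 38.5 − 36.5 = 2
t=23: Ŝ = -1.5 + 2·23 = 44.5; e = 43.5 − 44.5 = -1
SSE = 3.24 + 2.56 + 1.44 + 0.16 + 4.41 + 2.89 + 4 + 1 = 19.7

SSE = 19.7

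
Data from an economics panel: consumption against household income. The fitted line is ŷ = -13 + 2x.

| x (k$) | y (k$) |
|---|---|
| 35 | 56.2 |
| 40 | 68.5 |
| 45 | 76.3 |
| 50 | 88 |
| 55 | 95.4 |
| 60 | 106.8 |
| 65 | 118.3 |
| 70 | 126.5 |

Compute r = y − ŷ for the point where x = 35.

ŷ = -13 + 2·35 = 57
r = 56.2 − 57 = -0.8

r = -0.8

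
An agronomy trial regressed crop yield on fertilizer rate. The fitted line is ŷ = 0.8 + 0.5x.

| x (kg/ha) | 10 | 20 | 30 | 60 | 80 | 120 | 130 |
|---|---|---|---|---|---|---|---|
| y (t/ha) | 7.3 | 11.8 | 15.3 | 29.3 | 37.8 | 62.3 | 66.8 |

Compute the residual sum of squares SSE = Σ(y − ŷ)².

SSE = 18

x=10: ŷ = 0.8 + 0.5·10 = 5.8; e = 7.3 − 5.8 = 1.5
x=20: ŷ = 0.8 + 0.5·20 = 10.8; e = 11.8 − 10.8 = 1
x=30: ŷ = 0.8 + 0.5·30 = 15.8; e = 15.3 − 15.8 = -0.5
x=60: ŷ = 0.8 + 0.5·60 = 30.8; e = 29.3 − 30.8 = -1.5
x=80: ŷ = 0.8 + 0.5·80 = 40.8; e = 37.8 − 40.8 = -3
x=120: ŷ = 0.8 + 0.5·120 = 60.8; e = 62.3 − 60.8 = 1.5
x=130: ŷ = 0.8 + 0.5·130 = 65.8; e = 66.8 − 65.8 = 1
SSE = 2.25 + 1 + 0.25 + 2.25 + 9 + 2.25 + 1 = 18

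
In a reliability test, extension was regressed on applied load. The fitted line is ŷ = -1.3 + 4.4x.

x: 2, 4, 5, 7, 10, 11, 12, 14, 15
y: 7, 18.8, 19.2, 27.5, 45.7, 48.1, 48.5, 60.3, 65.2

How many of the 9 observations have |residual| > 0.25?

8

x=2: ŷ = -1.3 + 4.4·2 = 7.5; e = 7 − 7.5 = -0.5
x=4: ŷ = -1.3 + 4.4·4 = 16.3; e = 18.8 − 16.3 = 2.5
x=5: ŷ = -1.3 + 4.4·5 = 20.7; e = 19.2 − 20.7 = -1.5
x=7: ŷ = -1.3 + 4.4·7 = 29.5; e = 27.5 − 29.5 = -2
x=10: ŷ = -1.3 + 4.4·10 = 42.7; e = 45.7 − 42.7 = 3
x=11: ŷ = -1.3 + 4.4·11 = 47.1; e = 48.1 − 47.1 = 1
x=12: ŷ = -1.3 + 4.4·12 = 51.5; e = 48.5 − 51.5 = -3
x=14: ŷ = -1.3 + 4.4·14 = 60.3; e = 60.3 − 60.3 = 0
x=15: ŷ = -1.3 + 4.4·15 = 64.7; e = 65.2 − 64.7 = 0.5
|e| > 0.25: x=2 (|e|=0.5), x=4 (|e|=2.5), x=5 (|e|=1.5), x=7 (|e|=2), x=10 (|e|=3), x=11 (|e|=1), x=12 (|e|=3), x=15 (|e|=0.5) → 8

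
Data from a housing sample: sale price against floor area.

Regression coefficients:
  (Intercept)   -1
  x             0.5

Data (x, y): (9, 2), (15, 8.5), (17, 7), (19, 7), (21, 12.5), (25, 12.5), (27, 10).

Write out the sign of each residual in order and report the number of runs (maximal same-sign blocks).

x=9: ŷ = -1 + 0.5·9 = 3.5; e = 2 − 3.5 = -1.5
x=15: ŷ = -1 + 0.5·15 = 6.5; e = 8.5 − 6.5 = 2
x=17: ŷ = -1 + 0.5·17 = 7.5; e = 7 − 7.5 = -0.5
x=19: ŷ = -1 + 0.5·19 = 8.5; e = 7 − 8.5 = -1.5
x=21: ŷ = -1 + 0.5·21 = 9.5; e = 12.5 − 9.5 = 3
x=25: ŷ = -1 + 0.5·25 = 11.5; e = 12.5 − 11.5 = 1
x=27: ŷ = -1 + 0.5·27 = 12.5; e = 10 − 12.5 = -2.5
Signs: − + − − + + −
Runs: −×1, +×1, −×2, +×2, −×1 → 5

5 runs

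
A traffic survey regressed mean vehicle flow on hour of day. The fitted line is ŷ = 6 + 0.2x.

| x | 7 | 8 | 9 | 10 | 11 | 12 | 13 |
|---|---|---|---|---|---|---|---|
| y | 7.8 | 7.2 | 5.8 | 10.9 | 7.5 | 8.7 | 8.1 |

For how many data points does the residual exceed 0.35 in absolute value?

6

x=7: ŷ = 6 + 0.2·7 = 7.4; e = 7.8 − 7.4 = 0.4
x=8: ŷ = 6 + 0.2·8 = 7.6; e = 7.2 − 7.6 = -0.4
x=9: ŷ = 6 + 0.2·9 = 7.8; e = 5.8 − 7.8 = -2
x=10: ŷ = 6 + 0.2·10 = 8; e = 10.9 − 8 = 2.9
x=11: ŷ = 6 + 0.2·11 = 8.2; e = 7.5 − 8.2 = -0.7
x=12: ŷ = 6 + 0.2·12 = 8.4; e = 8.7 − 8.4 = 0.3
x=13: ŷ = 6 + 0.2·13 = 8.6; e = 8.1 − 8.6 = -0.5
|e| > 0.35: x=7 (|e|=0.4), x=8 (|e|=0.4), x=9 (|e|=2), x=10 (|e|=2.9), x=11 (|e|=0.7), x=13 (|e|=0.5) → 6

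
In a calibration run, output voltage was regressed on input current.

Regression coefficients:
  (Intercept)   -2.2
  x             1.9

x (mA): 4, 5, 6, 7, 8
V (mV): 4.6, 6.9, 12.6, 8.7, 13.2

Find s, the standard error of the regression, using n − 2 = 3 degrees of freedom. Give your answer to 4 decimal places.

s = 2.4604

x=4: V̂ = -2.2 + 1.9·4 = 5.4; r = 4.6 − 5.4 = -0.8
x=5: V̂ = -2.2 + 1.9·5 = 7.3; r = 6.9 − 7.3 = -0.4
x=6: V̂ = -2.2 + 1.9·6 = 9.2; r = 12.6 − 9.2 = 3.4
x=7: V̂ = -2.2 + 1.9·7 = 11.1; r = 8.7 − 11.1 = -2.4
x=8: V̂ = -2.2 + 1.9·8 = 13; r = 13.2 − 13 = 0.2
SSE = 0.64 + 0.16 + 11.56 + 5.76 + 0.04 = 18.16
s = √(18.16/3) = √6.05333 ≈ 2.4604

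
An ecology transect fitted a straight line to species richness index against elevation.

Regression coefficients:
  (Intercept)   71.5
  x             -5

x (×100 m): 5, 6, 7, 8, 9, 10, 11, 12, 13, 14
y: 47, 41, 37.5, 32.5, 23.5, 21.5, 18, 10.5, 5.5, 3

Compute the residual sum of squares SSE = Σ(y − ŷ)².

SSE = 18

x=5: ŷ = 71.5 − 5·5 = 46.5; e = 47 − 46.5 = 0.5
x=6: ŷ = 71.5 − 5·6 = 41.5; e = 41 − 41.5 = -0.5
x=7: ŷ = 71.5 − 5·7 = 36.5; e = 37.5 − 36.5 = 1
x=8: ŷ = 71.5 − 5·8 = 31.5; e = 32.5 − 31.5 = 1
x=9: ŷ = 71.5 − 5·9 = 26.5; e = 23.5 − 26.5 = -3
x=10: ŷ = 71.5 − 5·10 = 21.5; e = 21.5 − 21.5 = 0
x=11: ŷ = 71.5 − 5·11 = 16.5; e = 18 − 16.5 = 1.5
x=12: ŷ = 71.5 − 5·12 = 11.5; e = 10.5 − 11.5 = -1
x=13: ŷ = 71.5 − 5·13 = 6.5; e = 5.5 − 6.5 = -1
x=14: ŷ = 71.5 − 5·14 = 1.5; e = 3 − 1.5 = 1.5
SSE = 0.25 + 0.25 + 1 + 1 + 9 + 0 + 2.25 + 1 + 1 + 2.25 = 18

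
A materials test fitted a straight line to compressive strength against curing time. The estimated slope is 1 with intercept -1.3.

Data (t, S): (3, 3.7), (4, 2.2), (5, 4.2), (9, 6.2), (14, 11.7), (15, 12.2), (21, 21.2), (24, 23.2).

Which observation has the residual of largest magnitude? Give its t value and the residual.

t=3: Ŝ = -1.3 + 3 = 1.7; e = 3.7 − 1.7 = 2
t=4: Ŝ = -1.3 + 4 = 2.7; e = 2.2 − 2.7 = -0.5
t=5: Ŝ = -1.3 + 5 = 3.7; e = 4.2 − 3.7 = 0.5
t=9: Ŝ = -1.3 + 9 = 7.7; e = 6.2 − 7.7 = -1.5
t=14: Ŝ = -1.3 + 14 = 12.7; e = 11.7 − 12.7 = -1
t=15: Ŝ = -1.3 + 15 = 13.7; e = 12.2 − 13.7 = -1.5
t=21: Ŝ = -1.3 + 21 = 19.7; e = 21.2 − 19.7 = 1.5
t=24: Ŝ = -1.3 + 24 = 22.7; e = 23.2 − 22.7 = 0.5
Largest |e| is 2 at t = 3, residual 2.

t = 3, e = 2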